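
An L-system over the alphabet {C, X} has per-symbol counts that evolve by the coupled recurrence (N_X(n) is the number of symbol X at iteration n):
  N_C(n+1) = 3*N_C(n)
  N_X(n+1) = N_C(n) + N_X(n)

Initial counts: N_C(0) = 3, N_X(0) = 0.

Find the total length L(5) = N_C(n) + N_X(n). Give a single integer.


Step 0: N_C=3, N_X=0, L=3
Step 1: N_C=9, N_X=3, L=12
Step 2: N_C=27, N_X=12, L=39
Step 3: N_C=81, N_X=39, L=120
Step 4: N_C=243, N_X=120, L=363
Step 5: N_C=729, N_X=363, L=1092

Answer: 1092


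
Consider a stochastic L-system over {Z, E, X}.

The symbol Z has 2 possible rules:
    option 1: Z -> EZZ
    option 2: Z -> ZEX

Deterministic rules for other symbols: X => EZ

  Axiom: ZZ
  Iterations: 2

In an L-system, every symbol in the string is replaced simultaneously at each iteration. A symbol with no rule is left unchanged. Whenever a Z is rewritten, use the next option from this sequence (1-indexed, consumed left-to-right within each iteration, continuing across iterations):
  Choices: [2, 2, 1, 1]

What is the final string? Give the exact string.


Answer: EZZEEZEZZEEZ

Derivation:
Step 0: ZZ
Step 1: ZEXZEX  (used choices [2, 2])
Step 2: EZZEEZEZZEEZ  (used choices [1, 1])


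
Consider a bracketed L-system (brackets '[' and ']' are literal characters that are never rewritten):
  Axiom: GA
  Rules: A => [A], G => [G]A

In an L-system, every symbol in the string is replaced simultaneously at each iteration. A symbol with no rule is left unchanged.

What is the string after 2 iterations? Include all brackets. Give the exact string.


Step 0: GA
Step 1: [G]A[A]
Step 2: [[G]A][A][[A]]

Answer: [[G]A][A][[A]]


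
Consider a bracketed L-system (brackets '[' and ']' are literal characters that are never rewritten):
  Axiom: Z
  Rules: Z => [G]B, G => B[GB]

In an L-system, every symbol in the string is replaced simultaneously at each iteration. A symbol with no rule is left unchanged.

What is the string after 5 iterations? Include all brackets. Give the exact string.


Step 0: Z
Step 1: [G]B
Step 2: [B[GB]]B
Step 3: [B[B[GB]B]]B
Step 4: [B[B[B[GB]B]B]]B
Step 5: [B[B[B[B[GB]B]B]B]]B

Answer: [B[B[B[B[GB]B]B]B]]B


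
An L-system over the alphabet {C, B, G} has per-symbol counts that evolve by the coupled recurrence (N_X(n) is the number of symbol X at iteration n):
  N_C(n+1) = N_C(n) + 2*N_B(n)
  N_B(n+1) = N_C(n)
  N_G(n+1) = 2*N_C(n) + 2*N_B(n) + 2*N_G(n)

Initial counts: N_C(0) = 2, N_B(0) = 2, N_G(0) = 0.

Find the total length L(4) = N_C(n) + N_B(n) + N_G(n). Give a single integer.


Answer: 320

Derivation:
Step 0: N_C=2, N_B=2, N_G=0, L=4
Step 1: N_C=6, N_B=2, N_G=8, L=16
Step 2: N_C=10, N_B=6, N_G=32, L=48
Step 3: N_C=22, N_B=10, N_G=96, L=128
Step 4: N_C=42, N_B=22, N_G=256, L=320


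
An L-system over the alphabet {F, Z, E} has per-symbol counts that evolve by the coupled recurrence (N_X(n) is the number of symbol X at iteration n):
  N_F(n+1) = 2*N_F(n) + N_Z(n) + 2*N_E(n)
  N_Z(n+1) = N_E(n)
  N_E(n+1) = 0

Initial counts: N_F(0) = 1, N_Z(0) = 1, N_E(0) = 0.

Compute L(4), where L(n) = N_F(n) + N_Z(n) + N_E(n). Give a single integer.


Answer: 24

Derivation:
Step 0: N_F=1, N_Z=1, N_E=0, L=2
Step 1: N_F=3, N_Z=0, N_E=0, L=3
Step 2: N_F=6, N_Z=0, N_E=0, L=6
Step 3: N_F=12, N_Z=0, N_E=0, L=12
Step 4: N_F=24, N_Z=0, N_E=0, L=24


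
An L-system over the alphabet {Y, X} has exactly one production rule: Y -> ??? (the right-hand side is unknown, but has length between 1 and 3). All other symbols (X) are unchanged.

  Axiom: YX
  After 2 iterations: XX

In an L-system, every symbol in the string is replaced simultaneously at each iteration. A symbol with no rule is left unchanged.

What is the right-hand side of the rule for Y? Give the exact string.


Answer: X

Derivation:
Trying Y -> X:
  Step 0: YX
  Step 1: XX
  Step 2: XX
Matches the given result.


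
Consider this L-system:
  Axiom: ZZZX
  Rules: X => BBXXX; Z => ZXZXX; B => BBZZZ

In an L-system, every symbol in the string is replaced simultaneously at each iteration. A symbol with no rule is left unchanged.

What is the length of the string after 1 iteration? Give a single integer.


Step 0: length = 4
Step 1: length = 20

Answer: 20


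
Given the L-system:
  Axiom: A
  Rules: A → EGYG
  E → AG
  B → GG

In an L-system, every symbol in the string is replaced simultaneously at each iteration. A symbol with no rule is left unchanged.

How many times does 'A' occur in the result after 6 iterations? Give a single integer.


Answer: 1

Derivation:
Step 0: A  (1 'A')
Step 1: EGYG  (0 'A')
Step 2: AGGYG  (1 'A')
Step 3: EGYGGGYG  (0 'A')
Step 4: AGGYGGGYG  (1 'A')
Step 5: EGYGGGYGGGYG  (0 'A')
Step 6: AGGYGGGYGGGYG  (1 'A')


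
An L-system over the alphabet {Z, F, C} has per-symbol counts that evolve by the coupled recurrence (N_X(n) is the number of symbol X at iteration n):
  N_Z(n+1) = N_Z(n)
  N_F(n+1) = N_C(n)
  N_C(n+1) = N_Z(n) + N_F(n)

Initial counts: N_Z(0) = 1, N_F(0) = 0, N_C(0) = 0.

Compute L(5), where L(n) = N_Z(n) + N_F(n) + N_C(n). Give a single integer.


Step 0: N_Z=1, N_F=0, N_C=0, L=1
Step 1: N_Z=1, N_F=0, N_C=1, L=2
Step 2: N_Z=1, N_F=1, N_C=1, L=3
Step 3: N_Z=1, N_F=1, N_C=2, L=4
Step 4: N_Z=1, N_F=2, N_C=2, L=5
Step 5: N_Z=1, N_F=2, N_C=3, L=6

Answer: 6


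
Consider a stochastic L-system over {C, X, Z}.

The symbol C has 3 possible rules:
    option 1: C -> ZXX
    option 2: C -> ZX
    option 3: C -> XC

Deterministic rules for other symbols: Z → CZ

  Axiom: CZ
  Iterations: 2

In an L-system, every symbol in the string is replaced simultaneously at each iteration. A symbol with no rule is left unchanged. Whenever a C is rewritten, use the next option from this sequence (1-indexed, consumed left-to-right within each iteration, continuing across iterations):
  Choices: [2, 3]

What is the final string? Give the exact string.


Step 0: CZ
Step 1: ZXCZ  (used choices [2])
Step 2: CZXXCCZ  (used choices [3])

Answer: CZXXCCZ


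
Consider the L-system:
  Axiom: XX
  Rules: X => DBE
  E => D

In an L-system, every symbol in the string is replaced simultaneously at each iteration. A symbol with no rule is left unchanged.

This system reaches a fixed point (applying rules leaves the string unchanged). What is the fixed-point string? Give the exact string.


Step 0: XX
Step 1: DBEDBE
Step 2: DBDDBD
Step 3: DBDDBD  (unchanged — fixed point at step 2)

Answer: DBDDBD


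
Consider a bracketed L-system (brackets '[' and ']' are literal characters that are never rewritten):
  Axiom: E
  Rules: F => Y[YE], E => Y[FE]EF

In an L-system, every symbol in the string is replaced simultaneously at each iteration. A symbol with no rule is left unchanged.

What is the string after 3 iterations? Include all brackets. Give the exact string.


Step 0: E
Step 1: Y[FE]EF
Step 2: Y[Y[YE]Y[FE]EF]Y[FE]EFY[YE]
Step 3: Y[Y[YY[FE]EF]Y[Y[YE]Y[FE]EF]Y[FE]EFY[YE]]Y[Y[YE]Y[FE]EF]Y[FE]EFY[YE]Y[YY[FE]EF]

Answer: Y[Y[YY[FE]EF]Y[Y[YE]Y[FE]EF]Y[FE]EFY[YE]]Y[Y[YE]Y[FE]EF]Y[FE]EFY[YE]Y[YY[FE]EF]


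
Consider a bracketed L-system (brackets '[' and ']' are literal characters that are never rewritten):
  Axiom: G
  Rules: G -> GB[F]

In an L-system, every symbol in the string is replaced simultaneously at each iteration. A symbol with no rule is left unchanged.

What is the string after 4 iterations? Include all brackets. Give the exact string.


Answer: GB[F]B[F]B[F]B[F]

Derivation:
Step 0: G
Step 1: GB[F]
Step 2: GB[F]B[F]
Step 3: GB[F]B[F]B[F]
Step 4: GB[F]B[F]B[F]B[F]


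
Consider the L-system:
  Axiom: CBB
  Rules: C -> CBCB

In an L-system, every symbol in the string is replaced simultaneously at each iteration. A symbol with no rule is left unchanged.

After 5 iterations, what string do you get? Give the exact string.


Step 0: CBB
Step 1: CBCBBB
Step 2: CBCBBCBCBBBB
Step 3: CBCBBCBCBBBCBCBBCBCBBBBB
Step 4: CBCBBCBCBBBCBCBBCBCBBBBCBCBBCBCBBBCBCBBCBCBBBBBB
Step 5: CBCBBCBCBBBCBCBBCBCBBBBCBCBBCBCBBBCBCBBCBCBBBBBCBCBBCBCBBBCBCBBCBCBBBBCBCBBCBCBBBCBCBBCBCBBBBBBB

Answer: CBCBBCBCBBBCBCBBCBCBBBBCBCBBCBCBBBCBCBBCBCBBBBBCBCBBCBCBBBCBCBBCBCBBBBCBCBBCBCBBBCBCBBCBCBBBBBBB


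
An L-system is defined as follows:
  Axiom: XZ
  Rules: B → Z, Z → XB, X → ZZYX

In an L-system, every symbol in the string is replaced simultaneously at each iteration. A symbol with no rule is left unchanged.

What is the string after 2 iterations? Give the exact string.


Answer: XBXBYZZYXZZYXZ

Derivation:
Step 0: XZ
Step 1: ZZYXXB
Step 2: XBXBYZZYXZZYXZ


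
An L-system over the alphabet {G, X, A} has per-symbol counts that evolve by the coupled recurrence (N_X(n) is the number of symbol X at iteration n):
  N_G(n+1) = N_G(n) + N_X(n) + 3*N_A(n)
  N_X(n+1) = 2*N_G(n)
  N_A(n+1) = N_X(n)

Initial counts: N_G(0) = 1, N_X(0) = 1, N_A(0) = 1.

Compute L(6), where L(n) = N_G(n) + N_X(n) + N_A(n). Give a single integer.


Answer: 1024

Derivation:
Step 0: N_G=1, N_X=1, N_A=1, L=3
Step 1: N_G=5, N_X=2, N_A=1, L=8
Step 2: N_G=10, N_X=10, N_A=2, L=22
Step 3: N_G=26, N_X=20, N_A=10, L=56
Step 4: N_G=76, N_X=52, N_A=20, L=148
Step 5: N_G=188, N_X=152, N_A=52, L=392
Step 6: N_G=496, N_X=376, N_A=152, L=1024


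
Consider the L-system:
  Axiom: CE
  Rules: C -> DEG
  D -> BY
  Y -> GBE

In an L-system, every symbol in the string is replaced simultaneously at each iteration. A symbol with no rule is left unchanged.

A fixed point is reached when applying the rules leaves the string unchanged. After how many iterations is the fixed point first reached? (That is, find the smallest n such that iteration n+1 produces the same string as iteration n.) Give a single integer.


Step 0: CE
Step 1: DEGE
Step 2: BYEGE
Step 3: BGBEEGE
Step 4: BGBEEGE  (unchanged — fixed point at step 3)

Answer: 3


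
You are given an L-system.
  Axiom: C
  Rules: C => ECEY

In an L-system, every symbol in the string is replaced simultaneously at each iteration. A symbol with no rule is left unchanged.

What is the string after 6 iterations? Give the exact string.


Step 0: C
Step 1: ECEY
Step 2: EECEYEY
Step 3: EEECEYEYEY
Step 4: EEEECEYEYEYEY
Step 5: EEEEECEYEYEYEYEY
Step 6: EEEEEECEYEYEYEYEYEY

Answer: EEEEEECEYEYEYEYEYEY


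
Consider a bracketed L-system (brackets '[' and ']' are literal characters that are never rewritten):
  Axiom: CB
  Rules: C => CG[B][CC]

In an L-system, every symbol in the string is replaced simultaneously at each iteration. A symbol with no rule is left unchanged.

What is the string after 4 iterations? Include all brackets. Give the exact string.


Answer: CG[B][CC]G[B][CG[B][CC]CG[B][CC]]G[B][CG[B][CC]G[B][CG[B][CC]CG[B][CC]]CG[B][CC]G[B][CG[B][CC]CG[B][CC]]]G[B][CG[B][CC]G[B][CG[B][CC]CG[B][CC]]G[B][CG[B][CC]G[B][CG[B][CC]CG[B][CC]]CG[B][CC]G[B][CG[B][CC]CG[B][CC]]]CG[B][CC]G[B][CG[B][CC]CG[B][CC]]G[B][CG[B][CC]G[B][CG[B][CC]CG[B][CC]]CG[B][CC]G[B][CG[B][CC]CG[B][CC]]]]B

Derivation:
Step 0: CB
Step 1: CG[B][CC]B
Step 2: CG[B][CC]G[B][CG[B][CC]CG[B][CC]]B
Step 3: CG[B][CC]G[B][CG[B][CC]CG[B][CC]]G[B][CG[B][CC]G[B][CG[B][CC]CG[B][CC]]CG[B][CC]G[B][CG[B][CC]CG[B][CC]]]B
Step 4: CG[B][CC]G[B][CG[B][CC]CG[B][CC]]G[B][CG[B][CC]G[B][CG[B][CC]CG[B][CC]]CG[B][CC]G[B][CG[B][CC]CG[B][CC]]]G[B][CG[B][CC]G[B][CG[B][CC]CG[B][CC]]G[B][CG[B][CC]G[B][CG[B][CC]CG[B][CC]]CG[B][CC]G[B][CG[B][CC]CG[B][CC]]]CG[B][CC]G[B][CG[B][CC]CG[B][CC]]G[B][CG[B][CC]G[B][CG[B][CC]CG[B][CC]]CG[B][CC]G[B][CG[B][CC]CG[B][CC]]]]B


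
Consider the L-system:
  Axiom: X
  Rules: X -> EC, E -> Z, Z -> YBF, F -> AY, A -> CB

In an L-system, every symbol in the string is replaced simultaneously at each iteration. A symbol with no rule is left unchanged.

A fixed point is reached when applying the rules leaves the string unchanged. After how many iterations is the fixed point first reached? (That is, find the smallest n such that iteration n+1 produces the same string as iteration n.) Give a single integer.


Answer: 5

Derivation:
Step 0: X
Step 1: EC
Step 2: ZC
Step 3: YBFC
Step 4: YBAYC
Step 5: YBCBYC
Step 6: YBCBYC  (unchanged — fixed point at step 5)


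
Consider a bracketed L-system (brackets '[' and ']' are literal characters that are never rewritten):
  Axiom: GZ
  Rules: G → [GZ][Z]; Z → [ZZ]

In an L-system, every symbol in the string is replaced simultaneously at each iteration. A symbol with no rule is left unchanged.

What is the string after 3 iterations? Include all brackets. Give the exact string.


Step 0: GZ
Step 1: [GZ][Z][ZZ]
Step 2: [[GZ][Z][ZZ]][[ZZ]][[ZZ][ZZ]]
Step 3: [[[GZ][Z][ZZ]][[ZZ]][[ZZ][ZZ]]][[[ZZ][ZZ]]][[[ZZ][ZZ]][[ZZ][ZZ]]]

Answer: [[[GZ][Z][ZZ]][[ZZ]][[ZZ][ZZ]]][[[ZZ][ZZ]]][[[ZZ][ZZ]][[ZZ][ZZ]]]


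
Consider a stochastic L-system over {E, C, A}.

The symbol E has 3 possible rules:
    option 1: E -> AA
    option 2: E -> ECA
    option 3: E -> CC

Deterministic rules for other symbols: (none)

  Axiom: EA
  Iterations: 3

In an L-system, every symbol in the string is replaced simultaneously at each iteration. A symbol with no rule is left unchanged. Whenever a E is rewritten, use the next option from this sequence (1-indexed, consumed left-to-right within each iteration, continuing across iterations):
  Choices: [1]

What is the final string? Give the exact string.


Answer: AAA

Derivation:
Step 0: EA
Step 1: AAA  (used choices [1])
Step 2: AAA  (used choices [])
Step 3: AAA  (used choices [])


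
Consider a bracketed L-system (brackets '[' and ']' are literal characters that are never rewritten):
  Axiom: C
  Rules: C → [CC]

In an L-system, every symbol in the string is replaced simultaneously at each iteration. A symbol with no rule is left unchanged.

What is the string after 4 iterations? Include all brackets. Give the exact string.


Step 0: C
Step 1: [CC]
Step 2: [[CC][CC]]
Step 3: [[[CC][CC]][[CC][CC]]]
Step 4: [[[[CC][CC]][[CC][CC]]][[[CC][CC]][[CC][CC]]]]

Answer: [[[[CC][CC]][[CC][CC]]][[[CC][CC]][[CC][CC]]]]


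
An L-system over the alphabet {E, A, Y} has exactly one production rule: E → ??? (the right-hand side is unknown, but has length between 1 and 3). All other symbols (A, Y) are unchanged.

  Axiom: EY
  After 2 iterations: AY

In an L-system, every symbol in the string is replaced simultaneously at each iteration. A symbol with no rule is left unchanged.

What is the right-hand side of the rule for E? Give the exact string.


Trying E → A:
  Step 0: EY
  Step 1: AY
  Step 2: AY
Matches the given result.

Answer: A


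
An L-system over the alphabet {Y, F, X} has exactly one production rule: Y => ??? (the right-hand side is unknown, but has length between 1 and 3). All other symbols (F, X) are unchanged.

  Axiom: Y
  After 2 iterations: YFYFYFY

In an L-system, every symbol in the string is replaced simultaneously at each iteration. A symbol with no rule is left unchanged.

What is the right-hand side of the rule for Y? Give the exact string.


Answer: YFY

Derivation:
Trying Y => YFY:
  Step 0: Y
  Step 1: YFY
  Step 2: YFYFYFY
Matches the given result.


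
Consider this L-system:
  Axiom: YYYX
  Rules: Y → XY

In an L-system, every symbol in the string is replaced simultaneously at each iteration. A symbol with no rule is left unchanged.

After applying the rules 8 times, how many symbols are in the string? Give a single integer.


Answer: 28

Derivation:
Step 0: length = 4
Step 1: length = 7
Step 2: length = 10
Step 3: length = 13
Step 4: length = 16
Step 5: length = 19
Step 6: length = 22
Step 7: length = 25
Step 8: length = 28


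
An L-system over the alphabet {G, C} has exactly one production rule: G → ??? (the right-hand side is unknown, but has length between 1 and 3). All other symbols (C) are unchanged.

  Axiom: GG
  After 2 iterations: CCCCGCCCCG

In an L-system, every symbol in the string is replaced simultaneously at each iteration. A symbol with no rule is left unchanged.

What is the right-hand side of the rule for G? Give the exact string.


Trying G → CCG:
  Step 0: GG
  Step 1: CCGCCG
  Step 2: CCCCGCCCCG
Matches the given result.

Answer: CCG


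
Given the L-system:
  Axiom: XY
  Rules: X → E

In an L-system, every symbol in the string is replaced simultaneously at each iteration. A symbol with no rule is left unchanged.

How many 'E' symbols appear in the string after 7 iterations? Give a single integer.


Step 0: XY  (0 'E')
Step 1: EY  (1 'E')
Step 2: EY  (1 'E')
Step 3: EY  (1 'E')
Step 4: EY  (1 'E')
Step 5: EY  (1 'E')
Step 6: EY  (1 'E')
Step 7: EY  (1 'E')

Answer: 1


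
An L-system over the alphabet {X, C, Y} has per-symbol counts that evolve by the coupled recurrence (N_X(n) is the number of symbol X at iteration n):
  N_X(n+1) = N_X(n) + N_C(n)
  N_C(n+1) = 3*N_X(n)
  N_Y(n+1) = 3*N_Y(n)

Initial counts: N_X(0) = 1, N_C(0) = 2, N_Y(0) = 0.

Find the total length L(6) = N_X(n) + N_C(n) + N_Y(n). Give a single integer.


Step 0: N_X=1, N_C=2, N_Y=0, L=3
Step 1: N_X=3, N_C=3, N_Y=0, L=6
Step 2: N_X=6, N_C=9, N_Y=0, L=15
Step 3: N_X=15, N_C=18, N_Y=0, L=33
Step 4: N_X=33, N_C=45, N_Y=0, L=78
Step 5: N_X=78, N_C=99, N_Y=0, L=177
Step 6: N_X=177, N_C=234, N_Y=0, L=411

Answer: 411


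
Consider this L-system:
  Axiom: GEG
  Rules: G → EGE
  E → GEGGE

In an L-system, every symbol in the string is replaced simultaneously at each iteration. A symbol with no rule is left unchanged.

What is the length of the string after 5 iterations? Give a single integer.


Answer: 2867

Derivation:
Step 0: length = 3
Step 1: length = 11
Step 2: length = 45
Step 3: length = 179
Step 4: length = 717
Step 5: length = 2867


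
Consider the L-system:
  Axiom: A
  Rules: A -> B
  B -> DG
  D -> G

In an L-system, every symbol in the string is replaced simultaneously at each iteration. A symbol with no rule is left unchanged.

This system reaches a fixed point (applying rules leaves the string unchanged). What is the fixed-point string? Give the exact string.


Answer: GG

Derivation:
Step 0: A
Step 1: B
Step 2: DG
Step 3: GG
Step 4: GG  (unchanged — fixed point at step 3)


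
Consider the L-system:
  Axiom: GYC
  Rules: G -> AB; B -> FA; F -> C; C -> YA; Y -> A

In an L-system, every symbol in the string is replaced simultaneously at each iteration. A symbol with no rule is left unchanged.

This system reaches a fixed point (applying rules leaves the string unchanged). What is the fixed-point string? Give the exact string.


Step 0: GYC
Step 1: ABAYA
Step 2: AFAAAA
Step 3: ACAAAA
Step 4: AYAAAAA
Step 5: AAAAAAA
Step 6: AAAAAAA  (unchanged — fixed point at step 5)

Answer: AAAAAAA


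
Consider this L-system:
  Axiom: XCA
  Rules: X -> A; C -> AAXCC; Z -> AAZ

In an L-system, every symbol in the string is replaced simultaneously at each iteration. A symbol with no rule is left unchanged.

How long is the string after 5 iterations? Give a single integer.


Answer: 127

Derivation:
Step 0: length = 3
Step 1: length = 7
Step 2: length = 15
Step 3: length = 31
Step 4: length = 63
Step 5: length = 127


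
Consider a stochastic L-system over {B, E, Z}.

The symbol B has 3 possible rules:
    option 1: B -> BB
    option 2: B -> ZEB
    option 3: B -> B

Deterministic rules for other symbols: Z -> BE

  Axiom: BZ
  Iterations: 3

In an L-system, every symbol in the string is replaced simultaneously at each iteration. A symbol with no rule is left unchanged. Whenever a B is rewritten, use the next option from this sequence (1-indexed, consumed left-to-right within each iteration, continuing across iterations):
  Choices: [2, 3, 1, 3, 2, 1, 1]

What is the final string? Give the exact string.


Answer: BEEZEBBBBBE

Derivation:
Step 0: BZ
Step 1: ZEBBE  (used choices [2])
Step 2: BEEBBBE  (used choices [3, 1])
Step 3: BEEZEBBBBBE  (used choices [3, 2, 1, 1])


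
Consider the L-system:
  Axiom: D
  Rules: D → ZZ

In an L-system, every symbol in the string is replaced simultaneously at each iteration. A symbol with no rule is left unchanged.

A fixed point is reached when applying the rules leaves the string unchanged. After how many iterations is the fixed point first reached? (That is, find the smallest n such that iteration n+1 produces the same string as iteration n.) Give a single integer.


Answer: 1

Derivation:
Step 0: D
Step 1: ZZ
Step 2: ZZ  (unchanged — fixed point at step 1)


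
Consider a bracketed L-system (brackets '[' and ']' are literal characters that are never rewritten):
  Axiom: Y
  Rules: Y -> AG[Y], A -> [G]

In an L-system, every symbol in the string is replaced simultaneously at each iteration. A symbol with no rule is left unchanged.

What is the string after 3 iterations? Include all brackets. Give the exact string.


Step 0: Y
Step 1: AG[Y]
Step 2: [G]G[AG[Y]]
Step 3: [G]G[[G]G[AG[Y]]]

Answer: [G]G[[G]G[AG[Y]]]


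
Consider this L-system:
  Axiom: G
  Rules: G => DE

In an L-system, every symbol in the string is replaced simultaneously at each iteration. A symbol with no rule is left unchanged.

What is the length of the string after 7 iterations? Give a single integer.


Answer: 2

Derivation:
Step 0: length = 1
Step 1: length = 2
Step 2: length = 2
Step 3: length = 2
Step 4: length = 2
Step 5: length = 2
Step 6: length = 2
Step 7: length = 2


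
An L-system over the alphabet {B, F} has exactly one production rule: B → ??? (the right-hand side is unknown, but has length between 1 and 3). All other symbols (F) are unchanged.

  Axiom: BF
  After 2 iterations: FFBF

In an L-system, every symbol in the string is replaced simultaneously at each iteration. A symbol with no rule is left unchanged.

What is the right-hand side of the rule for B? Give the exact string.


Answer: FB

Derivation:
Trying B → FB:
  Step 0: BF
  Step 1: FBF
  Step 2: FFBF
Matches the given result.


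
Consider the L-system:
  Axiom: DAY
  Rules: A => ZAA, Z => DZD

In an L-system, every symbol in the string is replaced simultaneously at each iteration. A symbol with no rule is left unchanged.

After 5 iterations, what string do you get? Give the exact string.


Step 0: DAY
Step 1: DZAAY
Step 2: DDZDZAAZAAY
Step 3: DDDZDDDZDZAAZAADZDZAAZAAY
Step 4: DDDDZDDDDDZDDDZDZAAZAADZDZAAZAADDZDDDZDZAAZAADZDZAAZAAY
Step 5: DDDDDZDDDDDDDZDDDDDZDDDZDZAAZAADZDZAAZAADDZDDDZDZAAZAADZDZAAZAADDDZDDDDDZDDDZDZAAZAADZDZAAZAADDZDDDZDZAAZAADZDZAAZAAY

Answer: DDDDDZDDDDDDDZDDDDDZDDDZDZAAZAADZDZAAZAADDZDDDZDZAAZAADZDZAAZAADDDZDDDDDZDDDZDZAAZAADZDZAAZAADDZDDDZDZAAZAADZDZAAZAAY


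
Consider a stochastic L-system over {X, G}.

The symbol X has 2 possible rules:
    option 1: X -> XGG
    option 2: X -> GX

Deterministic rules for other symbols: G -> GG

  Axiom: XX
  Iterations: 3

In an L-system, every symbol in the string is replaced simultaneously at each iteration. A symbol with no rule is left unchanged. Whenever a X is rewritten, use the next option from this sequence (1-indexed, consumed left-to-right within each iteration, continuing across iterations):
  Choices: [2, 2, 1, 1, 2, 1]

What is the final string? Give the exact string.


Step 0: XX
Step 1: GXGX  (used choices [2, 2])
Step 2: GGXGGGGXGG  (used choices [1, 1])
Step 3: GGGGGXGGGGGGGGXGGGGGG  (used choices [2, 1])

Answer: GGGGGXGGGGGGGGXGGGGGG


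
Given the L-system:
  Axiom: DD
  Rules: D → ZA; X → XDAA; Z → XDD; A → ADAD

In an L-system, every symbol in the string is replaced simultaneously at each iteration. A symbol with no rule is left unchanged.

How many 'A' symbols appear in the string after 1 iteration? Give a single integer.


Step 0: DD  (0 'A')
Step 1: ZAZA  (2 'A')

Answer: 2


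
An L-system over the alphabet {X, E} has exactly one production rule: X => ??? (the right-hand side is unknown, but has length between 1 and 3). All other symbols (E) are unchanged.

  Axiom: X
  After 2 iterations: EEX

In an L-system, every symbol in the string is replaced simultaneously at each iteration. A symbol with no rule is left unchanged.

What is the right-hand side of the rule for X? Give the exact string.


Trying X => EX:
  Step 0: X
  Step 1: EX
  Step 2: EEX
Matches the given result.

Answer: EX


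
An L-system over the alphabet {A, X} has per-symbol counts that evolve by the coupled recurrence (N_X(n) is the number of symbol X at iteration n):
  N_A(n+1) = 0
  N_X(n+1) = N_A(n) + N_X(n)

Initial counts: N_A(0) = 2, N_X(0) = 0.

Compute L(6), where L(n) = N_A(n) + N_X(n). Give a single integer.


Step 0: N_A=2, N_X=0, L=2
Step 1: N_A=0, N_X=2, L=2
Step 2: N_A=0, N_X=2, L=2
Step 3: N_A=0, N_X=2, L=2
Step 4: N_A=0, N_X=2, L=2
Step 5: N_A=0, N_X=2, L=2
Step 6: N_A=0, N_X=2, L=2

Answer: 2


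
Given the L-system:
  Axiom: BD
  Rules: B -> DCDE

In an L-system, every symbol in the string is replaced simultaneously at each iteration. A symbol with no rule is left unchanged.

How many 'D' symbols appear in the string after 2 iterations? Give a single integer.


Answer: 3

Derivation:
Step 0: BD  (1 'D')
Step 1: DCDED  (3 'D')
Step 2: DCDED  (3 'D')


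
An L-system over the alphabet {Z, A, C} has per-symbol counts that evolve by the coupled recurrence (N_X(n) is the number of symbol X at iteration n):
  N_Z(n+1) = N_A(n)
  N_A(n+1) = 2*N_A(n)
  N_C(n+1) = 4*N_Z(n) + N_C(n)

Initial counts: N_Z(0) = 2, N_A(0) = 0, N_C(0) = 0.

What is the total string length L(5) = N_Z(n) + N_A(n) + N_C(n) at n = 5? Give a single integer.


Step 0: N_Z=2, N_A=0, N_C=0, L=2
Step 1: N_Z=0, N_A=0, N_C=8, L=8
Step 2: N_Z=0, N_A=0, N_C=8, L=8
Step 3: N_Z=0, N_A=0, N_C=8, L=8
Step 4: N_Z=0, N_A=0, N_C=8, L=8
Step 5: N_Z=0, N_A=0, N_C=8, L=8

Answer: 8


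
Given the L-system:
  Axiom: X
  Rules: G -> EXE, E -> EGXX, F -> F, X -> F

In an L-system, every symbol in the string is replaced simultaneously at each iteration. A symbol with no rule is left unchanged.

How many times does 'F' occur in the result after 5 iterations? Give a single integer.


Step 0: X  (0 'F')
Step 1: F  (1 'F')
Step 2: F  (1 'F')
Step 3: F  (1 'F')
Step 4: F  (1 'F')
Step 5: F  (1 'F')

Answer: 1


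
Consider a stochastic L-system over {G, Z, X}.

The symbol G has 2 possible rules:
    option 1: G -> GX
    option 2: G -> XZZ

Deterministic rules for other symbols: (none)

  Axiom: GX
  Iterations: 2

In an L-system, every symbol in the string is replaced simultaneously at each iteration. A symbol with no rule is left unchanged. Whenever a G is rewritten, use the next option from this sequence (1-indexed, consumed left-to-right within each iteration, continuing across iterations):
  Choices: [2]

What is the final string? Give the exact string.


Answer: XZZX

Derivation:
Step 0: GX
Step 1: XZZX  (used choices [2])
Step 2: XZZX  (used choices [])


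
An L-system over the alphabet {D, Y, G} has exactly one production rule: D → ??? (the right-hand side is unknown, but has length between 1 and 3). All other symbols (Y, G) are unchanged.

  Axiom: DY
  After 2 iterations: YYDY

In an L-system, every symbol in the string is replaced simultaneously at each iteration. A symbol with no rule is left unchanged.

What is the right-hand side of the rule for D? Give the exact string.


Answer: YD

Derivation:
Trying D → YD:
  Step 0: DY
  Step 1: YDY
  Step 2: YYDY
Matches the given result.


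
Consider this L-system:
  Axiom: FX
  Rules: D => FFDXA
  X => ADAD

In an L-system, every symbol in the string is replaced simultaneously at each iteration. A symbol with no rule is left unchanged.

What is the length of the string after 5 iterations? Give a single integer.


Step 0: length = 2
Step 1: length = 5
Step 2: length = 13
Step 3: length = 27
Step 4: length = 57
Step 5: length = 115

Answer: 115


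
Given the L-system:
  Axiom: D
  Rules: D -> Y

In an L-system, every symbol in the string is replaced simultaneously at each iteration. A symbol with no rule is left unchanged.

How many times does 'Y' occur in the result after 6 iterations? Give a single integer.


Step 0: D  (0 'Y')
Step 1: Y  (1 'Y')
Step 2: Y  (1 'Y')
Step 3: Y  (1 'Y')
Step 4: Y  (1 'Y')
Step 5: Y  (1 'Y')
Step 6: Y  (1 'Y')

Answer: 1


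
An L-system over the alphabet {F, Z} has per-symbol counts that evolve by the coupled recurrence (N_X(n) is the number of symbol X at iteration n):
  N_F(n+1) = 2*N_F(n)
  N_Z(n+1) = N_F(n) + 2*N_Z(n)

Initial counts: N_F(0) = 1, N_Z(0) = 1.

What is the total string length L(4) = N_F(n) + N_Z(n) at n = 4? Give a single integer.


Step 0: N_F=1, N_Z=1, L=2
Step 1: N_F=2, N_Z=3, L=5
Step 2: N_F=4, N_Z=8, L=12
Step 3: N_F=8, N_Z=20, L=28
Step 4: N_F=16, N_Z=48, L=64

Answer: 64


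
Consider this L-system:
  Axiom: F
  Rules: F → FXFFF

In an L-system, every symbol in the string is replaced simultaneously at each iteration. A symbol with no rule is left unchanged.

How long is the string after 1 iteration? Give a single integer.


Step 0: length = 1
Step 1: length = 5

Answer: 5


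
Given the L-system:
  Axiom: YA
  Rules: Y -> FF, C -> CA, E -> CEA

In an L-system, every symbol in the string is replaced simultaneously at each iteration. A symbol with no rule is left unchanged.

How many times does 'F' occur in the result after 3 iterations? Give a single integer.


Step 0: YA  (0 'F')
Step 1: FFA  (2 'F')
Step 2: FFA  (2 'F')
Step 3: FFA  (2 'F')

Answer: 2


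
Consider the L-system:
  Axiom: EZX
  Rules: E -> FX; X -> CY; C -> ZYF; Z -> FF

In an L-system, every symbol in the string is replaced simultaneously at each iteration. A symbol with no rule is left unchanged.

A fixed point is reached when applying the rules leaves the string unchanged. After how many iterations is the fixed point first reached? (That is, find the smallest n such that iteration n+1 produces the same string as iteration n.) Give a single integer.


Answer: 4

Derivation:
Step 0: EZX
Step 1: FXFFCY
Step 2: FCYFFZYFY
Step 3: FZYFYFFFFYFY
Step 4: FFFYFYFFFFYFY
Step 5: FFFYFYFFFFYFY  (unchanged — fixed point at step 4)


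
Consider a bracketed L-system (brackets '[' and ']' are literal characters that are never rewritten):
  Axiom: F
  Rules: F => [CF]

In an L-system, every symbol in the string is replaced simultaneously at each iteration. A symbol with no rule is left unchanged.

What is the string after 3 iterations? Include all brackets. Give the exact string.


Step 0: F
Step 1: [CF]
Step 2: [C[CF]]
Step 3: [C[C[CF]]]

Answer: [C[C[CF]]]


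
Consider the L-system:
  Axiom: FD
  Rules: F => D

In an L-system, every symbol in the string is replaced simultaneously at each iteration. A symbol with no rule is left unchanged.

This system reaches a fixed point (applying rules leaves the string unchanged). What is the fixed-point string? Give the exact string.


Answer: DD

Derivation:
Step 0: FD
Step 1: DD
Step 2: DD  (unchanged — fixed point at step 1)


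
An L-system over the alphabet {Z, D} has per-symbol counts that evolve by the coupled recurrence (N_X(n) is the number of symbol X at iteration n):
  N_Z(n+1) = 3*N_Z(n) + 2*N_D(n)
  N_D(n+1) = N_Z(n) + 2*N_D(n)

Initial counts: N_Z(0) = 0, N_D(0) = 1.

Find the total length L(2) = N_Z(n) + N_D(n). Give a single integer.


Step 0: N_Z=0, N_D=1, L=1
Step 1: N_Z=2, N_D=2, L=4
Step 2: N_Z=10, N_D=6, L=16

Answer: 16


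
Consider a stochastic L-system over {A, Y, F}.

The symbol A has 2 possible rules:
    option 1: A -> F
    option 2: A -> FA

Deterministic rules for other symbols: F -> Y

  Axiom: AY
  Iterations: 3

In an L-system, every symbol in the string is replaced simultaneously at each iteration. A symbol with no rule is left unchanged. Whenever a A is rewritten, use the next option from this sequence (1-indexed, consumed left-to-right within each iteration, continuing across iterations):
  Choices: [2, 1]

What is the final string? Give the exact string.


Step 0: AY
Step 1: FAY  (used choices [2])
Step 2: YFY  (used choices [1])
Step 3: YYY  (used choices [])

Answer: YYY


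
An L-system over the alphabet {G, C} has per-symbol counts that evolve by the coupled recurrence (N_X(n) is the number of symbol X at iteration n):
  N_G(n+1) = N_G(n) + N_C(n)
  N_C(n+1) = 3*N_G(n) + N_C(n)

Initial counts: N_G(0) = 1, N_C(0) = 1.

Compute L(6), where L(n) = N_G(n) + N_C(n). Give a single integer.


Answer: 896

Derivation:
Step 0: N_G=1, N_C=1, L=2
Step 1: N_G=2, N_C=4, L=6
Step 2: N_G=6, N_C=10, L=16
Step 3: N_G=16, N_C=28, L=44
Step 4: N_G=44, N_C=76, L=120
Step 5: N_G=120, N_C=208, L=328
Step 6: N_G=328, N_C=568, L=896


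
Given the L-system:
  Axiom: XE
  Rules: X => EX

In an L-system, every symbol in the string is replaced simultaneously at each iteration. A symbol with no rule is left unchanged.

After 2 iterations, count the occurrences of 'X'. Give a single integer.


Answer: 1

Derivation:
Step 0: XE  (1 'X')
Step 1: EXE  (1 'X')
Step 2: EEXE  (1 'X')


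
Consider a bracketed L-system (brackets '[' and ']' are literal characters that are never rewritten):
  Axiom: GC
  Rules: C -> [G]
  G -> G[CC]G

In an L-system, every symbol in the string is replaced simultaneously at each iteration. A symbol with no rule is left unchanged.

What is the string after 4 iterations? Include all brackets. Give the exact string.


Step 0: GC
Step 1: G[CC]G[G]
Step 2: G[CC]G[[G][G]]G[CC]G[G[CC]G]
Step 3: G[CC]G[[G][G]]G[CC]G[[G[CC]G][G[CC]G]]G[CC]G[[G][G]]G[CC]G[G[CC]G[[G][G]]G[CC]G]
Step 4: G[CC]G[[G][G]]G[CC]G[[G[CC]G][G[CC]G]]G[CC]G[[G][G]]G[CC]G[[G[CC]G[[G][G]]G[CC]G][G[CC]G[[G][G]]G[CC]G]]G[CC]G[[G][G]]G[CC]G[[G[CC]G][G[CC]G]]G[CC]G[[G][G]]G[CC]G[G[CC]G[[G][G]]G[CC]G[[G[CC]G][G[CC]G]]G[CC]G[[G][G]]G[CC]G]

Answer: G[CC]G[[G][G]]G[CC]G[[G[CC]G][G[CC]G]]G[CC]G[[G][G]]G[CC]G[[G[CC]G[[G][G]]G[CC]G][G[CC]G[[G][G]]G[CC]G]]G[CC]G[[G][G]]G[CC]G[[G[CC]G][G[CC]G]]G[CC]G[[G][G]]G[CC]G[G[CC]G[[G][G]]G[CC]G[[G[CC]G][G[CC]G]]G[CC]G[[G][G]]G[CC]G]


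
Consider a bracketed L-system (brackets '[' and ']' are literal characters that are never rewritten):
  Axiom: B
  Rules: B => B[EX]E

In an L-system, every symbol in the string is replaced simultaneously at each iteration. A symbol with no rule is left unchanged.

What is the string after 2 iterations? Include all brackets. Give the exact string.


Step 0: B
Step 1: B[EX]E
Step 2: B[EX]E[EX]E

Answer: B[EX]E[EX]E


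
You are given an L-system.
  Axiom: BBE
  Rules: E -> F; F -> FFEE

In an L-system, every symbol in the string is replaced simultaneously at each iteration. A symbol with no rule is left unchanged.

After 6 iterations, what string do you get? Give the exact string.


Step 0: BBE
Step 1: BBF
Step 2: BBFFEE
Step 3: BBFFEEFFEEFF
Step 4: BBFFEEFFEEFFFFEEFFEEFFFFEEFFEE
Step 5: BBFFEEFFEEFFFFEEFFEEFFFFEEFFEEFFEEFFEEFFFFEEFFEEFFFFEEFFEEFFEEFFEEFFFFEEFFEEFF
Step 6: BBFFEEFFEEFFFFEEFFEEFFFFEEFFEEFFEEFFEEFFFFEEFFEEFFFFEEFFEEFFEEFFEEFFFFEEFFEEFFFFEEFFEEFFFFEEFFEEFFFFEEFFEEFFEEFFEEFFFFEEFFEEFFFFEEFFEEFFEEFFEEFFFFEEFFEEFFFFEEFFEEFFFFEEFFEEFFFFEEFFEEFFEEFFEEFFFFEEFFEEFFFFEEFFEE

Answer: BBFFEEFFEEFFFFEEFFEEFFFFEEFFEEFFEEFFEEFFFFEEFFEEFFFFEEFFEEFFEEFFEEFFFFEEFFEEFFFFEEFFEEFFFFEEFFEEFFFFEEFFEEFFEEFFEEFFFFEEFFEEFFFFEEFFEEFFEEFFEEFFFFEEFFEEFFFFEEFFEEFFFFEEFFEEFFFFEEFFEEFFEEFFEEFFFFEEFFEEFFFFEEFFEE


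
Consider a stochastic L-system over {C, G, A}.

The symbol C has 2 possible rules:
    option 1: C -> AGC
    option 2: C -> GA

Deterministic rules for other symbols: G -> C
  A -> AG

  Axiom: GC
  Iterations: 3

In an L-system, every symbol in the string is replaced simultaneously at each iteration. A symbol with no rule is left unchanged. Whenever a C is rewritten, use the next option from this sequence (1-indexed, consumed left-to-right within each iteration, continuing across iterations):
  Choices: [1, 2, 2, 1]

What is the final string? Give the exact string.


Answer: CAGAGCAGCCAG

Derivation:
Step 0: GC
Step 1: CAGC  (used choices [1])
Step 2: GAAGCGA  (used choices [2, 2])
Step 3: CAGAGCAGCCAG  (used choices [1])


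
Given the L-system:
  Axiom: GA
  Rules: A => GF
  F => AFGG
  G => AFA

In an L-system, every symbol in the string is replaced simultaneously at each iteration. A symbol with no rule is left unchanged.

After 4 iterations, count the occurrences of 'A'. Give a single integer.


Answer: 43

Derivation:
Step 0: GA  (1 'A')
Step 1: AFAGF  (2 'A')
Step 2: GFAFGGGFAFAAFGG  (4 'A')
Step 3: AFAAFGGGFAFGGAFAAFAAFAAFGGGFAFGGGFGFAFGGAFAAFA  (17 'A')
Step 4: GFAFGGGFGFAFGGAFAAFAAFAAFGGGFAFGGAFAAFAGFAFGGGFGFAFGGGFGFAFGGGFGFAFGGAFAAFAAFAAFGGGFAFGGAFAAFAAFAAFGGAFAAFGGGFAFGGAFAAFAGFAFGGGFGFAFGGGF  (43 'A')


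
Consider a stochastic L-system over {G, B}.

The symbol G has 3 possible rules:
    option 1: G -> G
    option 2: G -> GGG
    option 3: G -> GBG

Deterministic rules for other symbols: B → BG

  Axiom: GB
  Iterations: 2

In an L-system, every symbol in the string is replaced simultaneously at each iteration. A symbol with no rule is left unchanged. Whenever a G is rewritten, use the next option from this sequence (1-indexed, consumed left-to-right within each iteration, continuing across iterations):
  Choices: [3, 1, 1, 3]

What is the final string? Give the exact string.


Step 0: GB
Step 1: GBGBG  (used choices [3])
Step 2: GBGGBGGBG  (used choices [1, 1, 3])

Answer: GBGGBGGBG


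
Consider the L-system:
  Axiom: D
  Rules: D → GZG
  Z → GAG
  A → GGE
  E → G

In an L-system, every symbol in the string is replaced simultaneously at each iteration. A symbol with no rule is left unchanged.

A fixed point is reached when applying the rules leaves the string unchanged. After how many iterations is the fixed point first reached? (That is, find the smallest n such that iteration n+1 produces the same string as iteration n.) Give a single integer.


Answer: 4

Derivation:
Step 0: D
Step 1: GZG
Step 2: GGAGG
Step 3: GGGGEGG
Step 4: GGGGGGG
Step 5: GGGGGGG  (unchanged — fixed point at step 4)


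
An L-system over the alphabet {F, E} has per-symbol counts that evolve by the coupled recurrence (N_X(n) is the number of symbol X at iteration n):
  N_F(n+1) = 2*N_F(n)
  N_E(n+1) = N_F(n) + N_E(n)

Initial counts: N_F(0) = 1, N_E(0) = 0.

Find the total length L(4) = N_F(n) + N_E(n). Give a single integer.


Step 0: N_F=1, N_E=0, L=1
Step 1: N_F=2, N_E=1, L=3
Step 2: N_F=4, N_E=3, L=7
Step 3: N_F=8, N_E=7, L=15
Step 4: N_F=16, N_E=15, L=31

Answer: 31


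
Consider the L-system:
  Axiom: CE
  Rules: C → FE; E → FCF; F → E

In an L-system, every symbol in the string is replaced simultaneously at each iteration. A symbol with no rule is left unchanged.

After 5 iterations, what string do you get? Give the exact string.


Step 0: CE
Step 1: FEFCF
Step 2: EFCFEFEE
Step 3: FCFEFEEFCFEFCFFCF
Step 4: EFEEFCFEFCFFCFEFEEFCFEFEEEFEE
Step 5: FCFEFCFFCFEFEEFCFEFEEEFEEFCFEFCFFCFEFEEFCFEFCFFCFFCFEFCFFCF

Answer: FCFEFCFFCFEFEEFCFEFEEEFEEFCFEFCFFCFEFEEFCFEFCFFCFFCFEFCFFCF


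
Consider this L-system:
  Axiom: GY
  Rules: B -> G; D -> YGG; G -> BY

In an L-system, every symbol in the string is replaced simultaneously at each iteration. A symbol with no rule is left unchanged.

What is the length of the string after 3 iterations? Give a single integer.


Answer: 4

Derivation:
Step 0: length = 2
Step 1: length = 3
Step 2: length = 3
Step 3: length = 4


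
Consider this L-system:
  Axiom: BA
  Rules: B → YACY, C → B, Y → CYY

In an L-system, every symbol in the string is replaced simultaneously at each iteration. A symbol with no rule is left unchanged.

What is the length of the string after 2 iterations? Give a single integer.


Step 0: length = 2
Step 1: length = 5
Step 2: length = 9

Answer: 9


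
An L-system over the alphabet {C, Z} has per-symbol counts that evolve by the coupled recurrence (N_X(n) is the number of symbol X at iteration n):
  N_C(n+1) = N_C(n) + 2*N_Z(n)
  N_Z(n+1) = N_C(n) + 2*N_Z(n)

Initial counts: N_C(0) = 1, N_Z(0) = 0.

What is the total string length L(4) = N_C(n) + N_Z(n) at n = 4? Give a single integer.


Step 0: N_C=1, N_Z=0, L=1
Step 1: N_C=1, N_Z=1, L=2
Step 2: N_C=3, N_Z=3, L=6
Step 3: N_C=9, N_Z=9, L=18
Step 4: N_C=27, N_Z=27, L=54

Answer: 54


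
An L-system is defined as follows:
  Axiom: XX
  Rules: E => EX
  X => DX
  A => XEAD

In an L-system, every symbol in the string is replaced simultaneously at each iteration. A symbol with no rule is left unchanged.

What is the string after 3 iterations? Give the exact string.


Answer: DDDXDDDX

Derivation:
Step 0: XX
Step 1: DXDX
Step 2: DDXDDX
Step 3: DDDXDDDX
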